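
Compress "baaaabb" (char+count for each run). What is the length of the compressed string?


Input: baaaabb
Runs:
  'b' x 1 => "b1"
  'a' x 4 => "a4"
  'b' x 2 => "b2"
Compressed: "b1a4b2"
Compressed length: 6

6


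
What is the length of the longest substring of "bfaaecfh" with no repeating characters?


Input: "bfaaecfh"
Sliding window (track last position of each char):
  Position 0 ('b'): window [0,0] length 1 -- new best
  Position 1 ('f'): window [0,1] length 2 -- new best
  Position 2 ('a'): window [0,2] length 3 -- new best
  Position 3 ('a'): repeat (last at 2), move window start to 3
  Position 3 ('a'): window [3,3] length 1
  Position 4 ('e'): window [3,4] length 2
  Position 5 ('c'): window [3,5] length 3
  Position 6 ('f'): window [3,6] length 4 -- new best
  Position 7 ('h'): window [3,7] length 5 -- new best
Longest substring with no repeats: "aecfh" with length 5

5


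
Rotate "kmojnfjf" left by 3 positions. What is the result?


Input: "kmojnfjf", rotate left by 3
First 3 characters: "kmo"
Remaining characters: "jnfjf"
Concatenate remaining + first: "jnfjf" + "kmo" = "jnfjfkmo"

jnfjfkmo


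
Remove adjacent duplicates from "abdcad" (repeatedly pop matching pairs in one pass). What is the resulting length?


Input: abdcad
Stack-based adjacent duplicate removal:
  Read 'a': push. Stack: a
  Read 'b': push. Stack: ab
  Read 'd': push. Stack: abd
  Read 'c': push. Stack: abdc
  Read 'a': push. Stack: abdca
  Read 'd': push. Stack: abdcad
Final stack: "abdcad" (length 6)

6


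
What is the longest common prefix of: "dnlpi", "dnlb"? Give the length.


Words: dnlpi, dnlb
  Position 0: all 'd' => match
  Position 1: all 'n' => match
  Position 2: all 'l' => match
  Position 3: ('p', 'b') => mismatch, stop
LCP = "dnl" (length 3)

3


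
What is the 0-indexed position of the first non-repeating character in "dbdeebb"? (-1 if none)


Input: dbdeebb
Character frequencies:
  'b': 3
  'd': 2
  'e': 2
Scanning left to right for freq == 1:
  Position 0 ('d'): freq=2, skip
  Position 1 ('b'): freq=3, skip
  Position 2 ('d'): freq=2, skip
  Position 3 ('e'): freq=2, skip
  Position 4 ('e'): freq=2, skip
  Position 5 ('b'): freq=3, skip
  Position 6 ('b'): freq=3, skip
  No unique character found => answer = -1

-1


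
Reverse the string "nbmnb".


Input: nbmnb
Reading characters right to left:
  Position 4: 'b'
  Position 3: 'n'
  Position 2: 'm'
  Position 1: 'b'
  Position 0: 'n'
Reversed: bnmbn

bnmbn


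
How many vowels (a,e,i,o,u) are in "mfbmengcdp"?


Input: mfbmengcdp
Checking each character:
  'm' at position 0: consonant
  'f' at position 1: consonant
  'b' at position 2: consonant
  'm' at position 3: consonant
  'e' at position 4: vowel (running total: 1)
  'n' at position 5: consonant
  'g' at position 6: consonant
  'c' at position 7: consonant
  'd' at position 8: consonant
  'p' at position 9: consonant
Total vowels: 1

1


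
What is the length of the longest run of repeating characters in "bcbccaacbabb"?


Input: "bcbccaacbabb"
Scanning for longest run:
  Position 1 ('c'): new char, reset run to 1
  Position 2 ('b'): new char, reset run to 1
  Position 3 ('c'): new char, reset run to 1
  Position 4 ('c'): continues run of 'c', length=2
  Position 5 ('a'): new char, reset run to 1
  Position 6 ('a'): continues run of 'a', length=2
  Position 7 ('c'): new char, reset run to 1
  Position 8 ('b'): new char, reset run to 1
  Position 9 ('a'): new char, reset run to 1
  Position 10 ('b'): new char, reset run to 1
  Position 11 ('b'): continues run of 'b', length=2
Longest run: 'c' with length 2

2


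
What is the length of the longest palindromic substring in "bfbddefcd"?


Input: "bfbddefcd"
Checking substrings for palindromes:
  [0:3] "bfb" (len 3) => palindrome
  [3:5] "dd" (len 2) => palindrome
Longest palindromic substring: "bfb" with length 3

3


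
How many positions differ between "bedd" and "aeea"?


Comparing "bedd" and "aeea" position by position:
  Position 0: 'b' vs 'a' => DIFFER
  Position 1: 'e' vs 'e' => same
  Position 2: 'd' vs 'e' => DIFFER
  Position 3: 'd' vs 'a' => DIFFER
Positions that differ: 3

3


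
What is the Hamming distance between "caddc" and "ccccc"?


Comparing "caddc" and "ccccc" position by position:
  Position 0: 'c' vs 'c' => same
  Position 1: 'a' vs 'c' => differ
  Position 2: 'd' vs 'c' => differ
  Position 3: 'd' vs 'c' => differ
  Position 4: 'c' vs 'c' => same
Total differences (Hamming distance): 3

3


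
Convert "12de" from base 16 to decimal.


Input: "12de" in base 16
Positional expansion:
  Digit '1' (value 1) x 16^3 = 4096
  Digit '2' (value 2) x 16^2 = 512
  Digit 'd' (value 13) x 16^1 = 208
  Digit 'e' (value 14) x 16^0 = 14
Sum = 4830

4830


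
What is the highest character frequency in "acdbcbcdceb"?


Input: acdbcbcdceb
Character counts:
  'a': 1
  'b': 3
  'c': 4
  'd': 2
  'e': 1
Maximum frequency: 4

4


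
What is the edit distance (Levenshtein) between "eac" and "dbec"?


Computing edit distance: "eac" -> "dbec"
DP table:
           d    b    e    c
      0    1    2    3    4
  e   1    1    2    2    3
  a   2    2    2    3    3
  c   3    3    3    3    3
Edit distance = dp[3][4] = 3

3


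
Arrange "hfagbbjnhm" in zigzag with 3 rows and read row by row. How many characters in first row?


Zigzag "hfagbbjnhm" into 3 rows:
Placing characters:
  'h' => row 0
  'f' => row 1
  'a' => row 2
  'g' => row 1
  'b' => row 0
  'b' => row 1
  'j' => row 2
  'n' => row 1
  'h' => row 0
  'm' => row 1
Rows:
  Row 0: "hbh"
  Row 1: "fgbnm"
  Row 2: "aj"
First row length: 3

3


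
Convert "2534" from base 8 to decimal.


Input: "2534" in base 8
Positional expansion:
  Digit '2' (value 2) x 8^3 = 1024
  Digit '5' (value 5) x 8^2 = 320
  Digit '3' (value 3) x 8^1 = 24
  Digit '4' (value 4) x 8^0 = 4
Sum = 1372

1372


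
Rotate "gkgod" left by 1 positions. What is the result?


Input: "gkgod", rotate left by 1
First 1 characters: "g"
Remaining characters: "kgod"
Concatenate remaining + first: "kgod" + "g" = "kgodg"

kgodg


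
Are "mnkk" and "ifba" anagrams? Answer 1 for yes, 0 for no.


Strings: "mnkk", "ifba"
Sorted first:  kkmn
Sorted second: abfi
Differ at position 0: 'k' vs 'a' => not anagrams

0


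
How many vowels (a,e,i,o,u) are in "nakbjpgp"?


Input: nakbjpgp
Checking each character:
  'n' at position 0: consonant
  'a' at position 1: vowel (running total: 1)
  'k' at position 2: consonant
  'b' at position 3: consonant
  'j' at position 4: consonant
  'p' at position 5: consonant
  'g' at position 6: consonant
  'p' at position 7: consonant
Total vowels: 1

1


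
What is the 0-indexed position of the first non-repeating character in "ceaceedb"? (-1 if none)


Input: ceaceedb
Character frequencies:
  'a': 1
  'b': 1
  'c': 2
  'd': 1
  'e': 3
Scanning left to right for freq == 1:
  Position 0 ('c'): freq=2, skip
  Position 1 ('e'): freq=3, skip
  Position 2 ('a'): unique! => answer = 2

2


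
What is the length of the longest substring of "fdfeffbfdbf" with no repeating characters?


Input: "fdfeffbfdbf"
Sliding window (track last position of each char):
  Position 0 ('f'): window [0,0] length 1 -- new best
  Position 1 ('d'): window [0,1] length 2 -- new best
  Position 2 ('f'): repeat (last at 0), move window start to 1
  Position 2 ('f'): window [1,2] length 2
  Position 3 ('e'): window [1,3] length 3 -- new best
  Position 4 ('f'): repeat (last at 2), move window start to 3
  Position 4 ('f'): window [3,4] length 2
  Position 5 ('f'): repeat (last at 4), move window start to 5
  Position 5 ('f'): window [5,5] length 1
  Position 6 ('b'): window [5,6] length 2
  Position 7 ('f'): repeat (last at 5), move window start to 6
  Position 7 ('f'): window [6,7] length 2
  Position 8 ('d'): window [6,8] length 3
  Position 9 ('b'): repeat (last at 6), move window start to 7
  Position 9 ('b'): window [7,9] length 3
  Position 10 ('f'): repeat (last at 7), move window start to 8
  Position 10 ('f'): window [8,10] length 3
Longest substring with no repeats: "dfe" with length 3

3


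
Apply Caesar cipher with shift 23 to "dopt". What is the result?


Caesar cipher: shift "dopt" by 23
  'd' (pos 3) + 23 = pos 0 = 'a'
  'o' (pos 14) + 23 = pos 11 = 'l'
  'p' (pos 15) + 23 = pos 12 = 'm'
  't' (pos 19) + 23 = pos 16 = 'q'
Result: almq

almq


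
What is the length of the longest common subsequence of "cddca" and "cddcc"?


LCS of "cddca" and "cddcc"
DP table:
           c    d    d    c    c
      0    0    0    0    0    0
  c   0    1    1    1    1    1
  d   0    1    2    2    2    2
  d   0    1    2    3    3    3
  c   0    1    2    3    4    4
  a   0    1    2    3    4    4
LCS length = dp[5][5] = 4

4


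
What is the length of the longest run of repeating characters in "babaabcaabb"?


Input: "babaabcaabb"
Scanning for longest run:
  Position 1 ('a'): new char, reset run to 1
  Position 2 ('b'): new char, reset run to 1
  Position 3 ('a'): new char, reset run to 1
  Position 4 ('a'): continues run of 'a', length=2
  Position 5 ('b'): new char, reset run to 1
  Position 6 ('c'): new char, reset run to 1
  Position 7 ('a'): new char, reset run to 1
  Position 8 ('a'): continues run of 'a', length=2
  Position 9 ('b'): new char, reset run to 1
  Position 10 ('b'): continues run of 'b', length=2
Longest run: 'a' with length 2

2


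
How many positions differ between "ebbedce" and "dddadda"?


Comparing "ebbedce" and "dddadda" position by position:
  Position 0: 'e' vs 'd' => DIFFER
  Position 1: 'b' vs 'd' => DIFFER
  Position 2: 'b' vs 'd' => DIFFER
  Position 3: 'e' vs 'a' => DIFFER
  Position 4: 'd' vs 'd' => same
  Position 5: 'c' vs 'd' => DIFFER
  Position 6: 'e' vs 'a' => DIFFER
Positions that differ: 6

6


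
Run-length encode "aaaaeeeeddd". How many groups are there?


Input: aaaaeeeeddd
Scanning for consecutive runs:
  Group 1: 'a' x 4 (positions 0-3)
  Group 2: 'e' x 4 (positions 4-7)
  Group 3: 'd' x 3 (positions 8-10)
Total groups: 3

3


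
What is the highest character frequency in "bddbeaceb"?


Input: bddbeaceb
Character counts:
  'a': 1
  'b': 3
  'c': 1
  'd': 2
  'e': 2
Maximum frequency: 3

3


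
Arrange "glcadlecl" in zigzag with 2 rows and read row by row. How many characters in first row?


Zigzag "glcadlecl" into 2 rows:
Placing characters:
  'g' => row 0
  'l' => row 1
  'c' => row 0
  'a' => row 1
  'd' => row 0
  'l' => row 1
  'e' => row 0
  'c' => row 1
  'l' => row 0
Rows:
  Row 0: "gcdel"
  Row 1: "lalc"
First row length: 5

5


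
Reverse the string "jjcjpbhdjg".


Input: jjcjpbhdjg
Reading characters right to left:
  Position 9: 'g'
  Position 8: 'j'
  Position 7: 'd'
  Position 6: 'h'
  Position 5: 'b'
  Position 4: 'p'
  Position 3: 'j'
  Position 2: 'c'
  Position 1: 'j'
  Position 0: 'j'
Reversed: gjdhbpjcjj

gjdhbpjcjj


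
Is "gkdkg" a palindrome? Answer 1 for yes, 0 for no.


Input: gkdkg
Reversed: gkdkg
  Compare pos 0 ('g') with pos 4 ('g'): match
  Compare pos 1 ('k') with pos 3 ('k'): match
Result: palindrome

1


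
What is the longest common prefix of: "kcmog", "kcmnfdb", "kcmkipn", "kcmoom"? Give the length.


Words: kcmog, kcmnfdb, kcmkipn, kcmoom
  Position 0: all 'k' => match
  Position 1: all 'c' => match
  Position 2: all 'm' => match
  Position 3: ('o', 'n', 'k', 'o') => mismatch, stop
LCP = "kcm" (length 3)

3


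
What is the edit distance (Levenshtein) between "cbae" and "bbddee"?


Computing edit distance: "cbae" -> "bbddee"
DP table:
           b    b    d    d    e    e
      0    1    2    3    4    5    6
  c   1    1    2    3    4    5    6
  b   2    1    1    2    3    4    5
  a   3    2    2    2    3    4    5
  e   4    3    3    3    3    3    4
Edit distance = dp[4][6] = 4

4


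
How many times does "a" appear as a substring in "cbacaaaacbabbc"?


Searching for "a" in "cbacaaaacbabbc"
Scanning each position:
  Position 0: "c" => no
  Position 1: "b" => no
  Position 2: "a" => MATCH
  Position 3: "c" => no
  Position 4: "a" => MATCH
  Position 5: "a" => MATCH
  Position 6: "a" => MATCH
  Position 7: "a" => MATCH
  Position 8: "c" => no
  Position 9: "b" => no
  Position 10: "a" => MATCH
  Position 11: "b" => no
  Position 12: "b" => no
  Position 13: "c" => no
Total occurrences: 6

6


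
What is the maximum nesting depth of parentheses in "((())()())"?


Input: "((())()())"
Tracking depth:
  Position 0 '(': depth becomes 1
  Position 1 '(': depth becomes 2
  Position 2 '(': depth becomes 3
  Position 3 ')': depth becomes 2
  Position 4 ')': depth becomes 1
  Position 5 '(': depth becomes 2
  Position 6 ')': depth becomes 1
  Position 7 '(': depth becomes 2
  Position 8 ')': depth becomes 1
  Position 9 ')': depth becomes 0
Maximum depth reached: 3

3


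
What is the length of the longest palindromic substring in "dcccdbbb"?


Input: "dcccdbbb"
Checking substrings for palindromes:
  [0:5] "dcccd" (len 5) => palindrome
  [1:4] "ccc" (len 3) => palindrome
  [5:8] "bbb" (len 3) => palindrome
  [1:3] "cc" (len 2) => palindrome
  [2:4] "cc" (len 2) => palindrome
  [5:7] "bb" (len 2) => palindrome
Longest palindromic substring: "dcccd" with length 5

5


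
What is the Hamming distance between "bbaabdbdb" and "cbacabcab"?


Comparing "bbaabdbdb" and "cbacabcab" position by position:
  Position 0: 'b' vs 'c' => differ
  Position 1: 'b' vs 'b' => same
  Position 2: 'a' vs 'a' => same
  Position 3: 'a' vs 'c' => differ
  Position 4: 'b' vs 'a' => differ
  Position 5: 'd' vs 'b' => differ
  Position 6: 'b' vs 'c' => differ
  Position 7: 'd' vs 'a' => differ
  Position 8: 'b' vs 'b' => same
Total differences (Hamming distance): 6

6


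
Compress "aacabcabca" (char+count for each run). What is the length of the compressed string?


Input: aacabcabca
Runs:
  'a' x 2 => "a2"
  'c' x 1 => "c1"
  'a' x 1 => "a1"
  'b' x 1 => "b1"
  'c' x 1 => "c1"
  'a' x 1 => "a1"
  'b' x 1 => "b1"
  'c' x 1 => "c1"
  'a' x 1 => "a1"
Compressed: "a2c1a1b1c1a1b1c1a1"
Compressed length: 18

18


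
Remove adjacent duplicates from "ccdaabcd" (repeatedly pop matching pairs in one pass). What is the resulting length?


Input: ccdaabcd
Stack-based adjacent duplicate removal:
  Read 'c': push. Stack: c
  Read 'c': matches stack top 'c' => pop. Stack: (empty)
  Read 'd': push. Stack: d
  Read 'a': push. Stack: da
  Read 'a': matches stack top 'a' => pop. Stack: d
  Read 'b': push. Stack: db
  Read 'c': push. Stack: dbc
  Read 'd': push. Stack: dbcd
Final stack: "dbcd" (length 4)

4


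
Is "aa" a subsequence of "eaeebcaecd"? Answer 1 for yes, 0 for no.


Check if "aa" is a subsequence of "eaeebcaecd"
Greedy scan:
  Position 0 ('e'): no match needed
  Position 1 ('a'): matches sub[0] = 'a'
  Position 2 ('e'): no match needed
  Position 3 ('e'): no match needed
  Position 4 ('b'): no match needed
  Position 5 ('c'): no match needed
  Position 6 ('a'): matches sub[1] = 'a'
  Position 7 ('e'): no match needed
  Position 8 ('c'): no match needed
  Position 9 ('d'): no match needed
All 2 characters matched => is a subsequence

1


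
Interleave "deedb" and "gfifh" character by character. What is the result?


Interleaving "deedb" and "gfifh":
  Position 0: 'd' from first, 'g' from second => "dg"
  Position 1: 'e' from first, 'f' from second => "ef"
  Position 2: 'e' from first, 'i' from second => "ei"
  Position 3: 'd' from first, 'f' from second => "df"
  Position 4: 'b' from first, 'h' from second => "bh"
Result: dgefeidfbh

dgefeidfbh


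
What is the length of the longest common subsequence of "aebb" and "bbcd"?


LCS of "aebb" and "bbcd"
DP table:
           b    b    c    d
      0    0    0    0    0
  a   0    0    0    0    0
  e   0    0    0    0    0
  b   0    1    1    1    1
  b   0    1    2    2    2
LCS length = dp[4][4] = 2

2


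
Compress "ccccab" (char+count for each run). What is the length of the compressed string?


Input: ccccab
Runs:
  'c' x 4 => "c4"
  'a' x 1 => "a1"
  'b' x 1 => "b1"
Compressed: "c4a1b1"
Compressed length: 6

6


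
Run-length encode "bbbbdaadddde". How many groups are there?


Input: bbbbdaadddde
Scanning for consecutive runs:
  Group 1: 'b' x 4 (positions 0-3)
  Group 2: 'd' x 1 (positions 4-4)
  Group 3: 'a' x 2 (positions 5-6)
  Group 4: 'd' x 4 (positions 7-10)
  Group 5: 'e' x 1 (positions 11-11)
Total groups: 5

5


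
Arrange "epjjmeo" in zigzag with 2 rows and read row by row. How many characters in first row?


Zigzag "epjjmeo" into 2 rows:
Placing characters:
  'e' => row 0
  'p' => row 1
  'j' => row 0
  'j' => row 1
  'm' => row 0
  'e' => row 1
  'o' => row 0
Rows:
  Row 0: "ejmo"
  Row 1: "pje"
First row length: 4

4


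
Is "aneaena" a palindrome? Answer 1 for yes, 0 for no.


Input: aneaena
Reversed: aneaena
  Compare pos 0 ('a') with pos 6 ('a'): match
  Compare pos 1 ('n') with pos 5 ('n'): match
  Compare pos 2 ('e') with pos 4 ('e'): match
Result: palindrome

1


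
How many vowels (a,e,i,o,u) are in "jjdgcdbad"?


Input: jjdgcdbad
Checking each character:
  'j' at position 0: consonant
  'j' at position 1: consonant
  'd' at position 2: consonant
  'g' at position 3: consonant
  'c' at position 4: consonant
  'd' at position 5: consonant
  'b' at position 6: consonant
  'a' at position 7: vowel (running total: 1)
  'd' at position 8: consonant
Total vowels: 1

1


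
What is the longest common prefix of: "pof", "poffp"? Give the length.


Words: pof, poffp
  Position 0: all 'p' => match
  Position 1: all 'o' => match
  Position 2: all 'f' => match
LCP = "pof" (length 3)

3


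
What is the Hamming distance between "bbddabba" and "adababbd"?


Comparing "bbddabba" and "adababbd" position by position:
  Position 0: 'b' vs 'a' => differ
  Position 1: 'b' vs 'd' => differ
  Position 2: 'd' vs 'a' => differ
  Position 3: 'd' vs 'b' => differ
  Position 4: 'a' vs 'a' => same
  Position 5: 'b' vs 'b' => same
  Position 6: 'b' vs 'b' => same
  Position 7: 'a' vs 'd' => differ
Total differences (Hamming distance): 5

5


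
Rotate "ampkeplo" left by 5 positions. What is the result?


Input: "ampkeplo", rotate left by 5
First 5 characters: "ampke"
Remaining characters: "plo"
Concatenate remaining + first: "plo" + "ampke" = "ploampke"

ploampke


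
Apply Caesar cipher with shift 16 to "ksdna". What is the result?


Caesar cipher: shift "ksdna" by 16
  'k' (pos 10) + 16 = pos 0 = 'a'
  's' (pos 18) + 16 = pos 8 = 'i'
  'd' (pos 3) + 16 = pos 19 = 't'
  'n' (pos 13) + 16 = pos 3 = 'd'
  'a' (pos 0) + 16 = pos 16 = 'q'
Result: aitdq

aitdq


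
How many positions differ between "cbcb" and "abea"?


Comparing "cbcb" and "abea" position by position:
  Position 0: 'c' vs 'a' => DIFFER
  Position 1: 'b' vs 'b' => same
  Position 2: 'c' vs 'e' => DIFFER
  Position 3: 'b' vs 'a' => DIFFER
Positions that differ: 3

3


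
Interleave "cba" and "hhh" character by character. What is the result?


Interleaving "cba" and "hhh":
  Position 0: 'c' from first, 'h' from second => "ch"
  Position 1: 'b' from first, 'h' from second => "bh"
  Position 2: 'a' from first, 'h' from second => "ah"
Result: chbhah

chbhah


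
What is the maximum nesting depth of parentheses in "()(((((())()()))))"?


Input: "()(((((())()()))))"
Tracking depth:
  Position 0 '(': depth becomes 1
  Position 1 ')': depth becomes 0
  Position 2 '(': depth becomes 1
  Position 3 '(': depth becomes 2
  Position 4 '(': depth becomes 3
  Position 5 '(': depth becomes 4
  Position 6 '(': depth becomes 5
  Position 7 '(': depth becomes 6
  Position 8 ')': depth becomes 5
  Position 9 ')': depth becomes 4
  Position 10 '(': depth becomes 5
  Position 11 ')': depth becomes 4
  Position 12 '(': depth becomes 5
  Position 13 ')': depth becomes 4
  Position 14 ')': depth becomes 3
  Position 15 ')': depth becomes 2
  Position 16 ')': depth becomes 1
  Position 17 ')': depth becomes 0
Maximum depth reached: 6

6


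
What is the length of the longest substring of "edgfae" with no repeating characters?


Input: "edgfae"
Sliding window (track last position of each char):
  Position 0 ('e'): window [0,0] length 1 -- new best
  Position 1 ('d'): window [0,1] length 2 -- new best
  Position 2 ('g'): window [0,2] length 3 -- new best
  Position 3 ('f'): window [0,3] length 4 -- new best
  Position 4 ('a'): window [0,4] length 5 -- new best
  Position 5 ('e'): repeat (last at 0), move window start to 1
  Position 5 ('e'): window [1,5] length 5
Longest substring with no repeats: "edgfa" with length 5

5


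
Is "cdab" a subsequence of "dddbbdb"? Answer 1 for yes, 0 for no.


Check if "cdab" is a subsequence of "dddbbdb"
Greedy scan:
  Position 0 ('d'): no match needed
  Position 1 ('d'): no match needed
  Position 2 ('d'): no match needed
  Position 3 ('b'): no match needed
  Position 4 ('b'): no match needed
  Position 5 ('d'): no match needed
  Position 6 ('b'): no match needed
Only matched 0/4 characters => not a subsequence

0


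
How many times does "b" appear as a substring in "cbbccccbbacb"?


Searching for "b" in "cbbccccbbacb"
Scanning each position:
  Position 0: "c" => no
  Position 1: "b" => MATCH
  Position 2: "b" => MATCH
  Position 3: "c" => no
  Position 4: "c" => no
  Position 5: "c" => no
  Position 6: "c" => no
  Position 7: "b" => MATCH
  Position 8: "b" => MATCH
  Position 9: "a" => no
  Position 10: "c" => no
  Position 11: "b" => MATCH
Total occurrences: 5

5


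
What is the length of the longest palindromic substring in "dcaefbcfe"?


Input: "dcaefbcfe"
Checking substrings for palindromes:
  No multi-char palindromic substrings found
Longest palindromic substring: "d" with length 1

1


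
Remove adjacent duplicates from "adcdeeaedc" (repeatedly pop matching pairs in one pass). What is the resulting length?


Input: adcdeeaedc
Stack-based adjacent duplicate removal:
  Read 'a': push. Stack: a
  Read 'd': push. Stack: ad
  Read 'c': push. Stack: adc
  Read 'd': push. Stack: adcd
  Read 'e': push. Stack: adcde
  Read 'e': matches stack top 'e' => pop. Stack: adcd
  Read 'a': push. Stack: adcda
  Read 'e': push. Stack: adcdae
  Read 'd': push. Stack: adcdaed
  Read 'c': push. Stack: adcdaedc
Final stack: "adcdaedc" (length 8)

8


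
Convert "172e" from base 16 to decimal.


Input: "172e" in base 16
Positional expansion:
  Digit '1' (value 1) x 16^3 = 4096
  Digit '7' (value 7) x 16^2 = 1792
  Digit '2' (value 2) x 16^1 = 32
  Digit 'e' (value 14) x 16^0 = 14
Sum = 5934

5934


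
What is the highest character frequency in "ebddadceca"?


Input: ebddadceca
Character counts:
  'a': 2
  'b': 1
  'c': 2
  'd': 3
  'e': 2
Maximum frequency: 3

3


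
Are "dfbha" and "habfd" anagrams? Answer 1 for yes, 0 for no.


Strings: "dfbha", "habfd"
Sorted first:  abdfh
Sorted second: abdfh
Sorted forms match => anagrams

1


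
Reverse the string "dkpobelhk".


Input: dkpobelhk
Reading characters right to left:
  Position 8: 'k'
  Position 7: 'h'
  Position 6: 'l'
  Position 5: 'e'
  Position 4: 'b'
  Position 3: 'o'
  Position 2: 'p'
  Position 1: 'k'
  Position 0: 'd'
Reversed: khlebopkd

khlebopkd


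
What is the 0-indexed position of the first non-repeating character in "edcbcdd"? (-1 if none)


Input: edcbcdd
Character frequencies:
  'b': 1
  'c': 2
  'd': 3
  'e': 1
Scanning left to right for freq == 1:
  Position 0 ('e'): unique! => answer = 0

0


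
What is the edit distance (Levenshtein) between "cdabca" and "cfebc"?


Computing edit distance: "cdabca" -> "cfebc"
DP table:
           c    f    e    b    c
      0    1    2    3    4    5
  c   1    0    1    2    3    4
  d   2    1    1    2    3    4
  a   3    2    2    2    3    4
  b   4    3    3    3    2    3
  c   5    4    4    4    3    2
  a   6    5    5    5    4    3
Edit distance = dp[6][5] = 3

3


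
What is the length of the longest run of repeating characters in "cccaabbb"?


Input: "cccaabbb"
Scanning for longest run:
  Position 1 ('c'): continues run of 'c', length=2
  Position 2 ('c'): continues run of 'c', length=3
  Position 3 ('a'): new char, reset run to 1
  Position 4 ('a'): continues run of 'a', length=2
  Position 5 ('b'): new char, reset run to 1
  Position 6 ('b'): continues run of 'b', length=2
  Position 7 ('b'): continues run of 'b', length=3
Longest run: 'c' with length 3

3


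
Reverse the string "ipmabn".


Input: ipmabn
Reading characters right to left:
  Position 5: 'n'
  Position 4: 'b'
  Position 3: 'a'
  Position 2: 'm'
  Position 1: 'p'
  Position 0: 'i'
Reversed: nbampi

nbampi


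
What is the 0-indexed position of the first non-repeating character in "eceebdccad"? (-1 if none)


Input: eceebdccad
Character frequencies:
  'a': 1
  'b': 1
  'c': 3
  'd': 2
  'e': 3
Scanning left to right for freq == 1:
  Position 0 ('e'): freq=3, skip
  Position 1 ('c'): freq=3, skip
  Position 2 ('e'): freq=3, skip
  Position 3 ('e'): freq=3, skip
  Position 4 ('b'): unique! => answer = 4

4


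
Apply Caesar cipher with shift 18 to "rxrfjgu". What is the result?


Caesar cipher: shift "rxrfjgu" by 18
  'r' (pos 17) + 18 = pos 9 = 'j'
  'x' (pos 23) + 18 = pos 15 = 'p'
  'r' (pos 17) + 18 = pos 9 = 'j'
  'f' (pos 5) + 18 = pos 23 = 'x'
  'j' (pos 9) + 18 = pos 1 = 'b'
  'g' (pos 6) + 18 = pos 24 = 'y'
  'u' (pos 20) + 18 = pos 12 = 'm'
Result: jpjxbym

jpjxbym


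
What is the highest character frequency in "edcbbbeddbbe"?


Input: edcbbbeddbbe
Character counts:
  'b': 5
  'c': 1
  'd': 3
  'e': 3
Maximum frequency: 5

5


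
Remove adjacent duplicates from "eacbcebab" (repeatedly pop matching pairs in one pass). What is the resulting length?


Input: eacbcebab
Stack-based adjacent duplicate removal:
  Read 'e': push. Stack: e
  Read 'a': push. Stack: ea
  Read 'c': push. Stack: eac
  Read 'b': push. Stack: eacb
  Read 'c': push. Stack: eacbc
  Read 'e': push. Stack: eacbce
  Read 'b': push. Stack: eacbceb
  Read 'a': push. Stack: eacbceba
  Read 'b': push. Stack: eacbcebab
Final stack: "eacbcebab" (length 9)

9


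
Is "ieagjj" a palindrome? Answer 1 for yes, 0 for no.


Input: ieagjj
Reversed: jjgaei
  Compare pos 0 ('i') with pos 5 ('j'): MISMATCH
  Compare pos 1 ('e') with pos 4 ('j'): MISMATCH
  Compare pos 2 ('a') with pos 3 ('g'): MISMATCH
Result: not a palindrome

0


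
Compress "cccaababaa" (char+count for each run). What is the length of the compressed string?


Input: cccaababaa
Runs:
  'c' x 3 => "c3"
  'a' x 2 => "a2"
  'b' x 1 => "b1"
  'a' x 1 => "a1"
  'b' x 1 => "b1"
  'a' x 2 => "a2"
Compressed: "c3a2b1a1b1a2"
Compressed length: 12

12


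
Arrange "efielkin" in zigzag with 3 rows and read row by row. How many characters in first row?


Zigzag "efielkin" into 3 rows:
Placing characters:
  'e' => row 0
  'f' => row 1
  'i' => row 2
  'e' => row 1
  'l' => row 0
  'k' => row 1
  'i' => row 2
  'n' => row 1
Rows:
  Row 0: "el"
  Row 1: "fekn"
  Row 2: "ii"
First row length: 2

2


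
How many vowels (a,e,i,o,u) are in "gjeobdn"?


Input: gjeobdn
Checking each character:
  'g' at position 0: consonant
  'j' at position 1: consonant
  'e' at position 2: vowel (running total: 1)
  'o' at position 3: vowel (running total: 2)
  'b' at position 4: consonant
  'd' at position 5: consonant
  'n' at position 6: consonant
Total vowels: 2

2


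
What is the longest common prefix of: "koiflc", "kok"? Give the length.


Words: koiflc, kok
  Position 0: all 'k' => match
  Position 1: all 'o' => match
  Position 2: ('i', 'k') => mismatch, stop
LCP = "ko" (length 2)

2


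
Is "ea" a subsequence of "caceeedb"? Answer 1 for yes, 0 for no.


Check if "ea" is a subsequence of "caceeedb"
Greedy scan:
  Position 0 ('c'): no match needed
  Position 1 ('a'): no match needed
  Position 2 ('c'): no match needed
  Position 3 ('e'): matches sub[0] = 'e'
  Position 4 ('e'): no match needed
  Position 5 ('e'): no match needed
  Position 6 ('d'): no match needed
  Position 7 ('b'): no match needed
Only matched 1/2 characters => not a subsequence

0


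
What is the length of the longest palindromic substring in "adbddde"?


Input: "adbddde"
Checking substrings for palindromes:
  [1:4] "dbd" (len 3) => palindrome
  [3:6] "ddd" (len 3) => palindrome
  [3:5] "dd" (len 2) => palindrome
  [4:6] "dd" (len 2) => palindrome
Longest palindromic substring: "dbd" with length 3

3


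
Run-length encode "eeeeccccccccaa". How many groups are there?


Input: eeeeccccccccaa
Scanning for consecutive runs:
  Group 1: 'e' x 4 (positions 0-3)
  Group 2: 'c' x 8 (positions 4-11)
  Group 3: 'a' x 2 (positions 12-13)
Total groups: 3

3


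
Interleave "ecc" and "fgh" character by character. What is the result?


Interleaving "ecc" and "fgh":
  Position 0: 'e' from first, 'f' from second => "ef"
  Position 1: 'c' from first, 'g' from second => "cg"
  Position 2: 'c' from first, 'h' from second => "ch"
Result: efcgch

efcgch


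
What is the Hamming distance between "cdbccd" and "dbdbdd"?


Comparing "cdbccd" and "dbdbdd" position by position:
  Position 0: 'c' vs 'd' => differ
  Position 1: 'd' vs 'b' => differ
  Position 2: 'b' vs 'd' => differ
  Position 3: 'c' vs 'b' => differ
  Position 4: 'c' vs 'd' => differ
  Position 5: 'd' vs 'd' => same
Total differences (Hamming distance): 5

5


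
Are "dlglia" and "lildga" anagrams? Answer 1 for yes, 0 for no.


Strings: "dlglia", "lildga"
Sorted first:  adgill
Sorted second: adgill
Sorted forms match => anagrams

1


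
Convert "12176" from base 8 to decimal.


Input: "12176" in base 8
Positional expansion:
  Digit '1' (value 1) x 8^4 = 4096
  Digit '2' (value 2) x 8^3 = 1024
  Digit '1' (value 1) x 8^2 = 64
  Digit '7' (value 7) x 8^1 = 56
  Digit '6' (value 6) x 8^0 = 6
Sum = 5246

5246


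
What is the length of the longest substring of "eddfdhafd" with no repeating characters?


Input: "eddfdhafd"
Sliding window (track last position of each char):
  Position 0 ('e'): window [0,0] length 1 -- new best
  Position 1 ('d'): window [0,1] length 2 -- new best
  Position 2 ('d'): repeat (last at 1), move window start to 2
  Position 2 ('d'): window [2,2] length 1
  Position 3 ('f'): window [2,3] length 2
  Position 4 ('d'): repeat (last at 2), move window start to 3
  Position 4 ('d'): window [3,4] length 2
  Position 5 ('h'): window [3,5] length 3 -- new best
  Position 6 ('a'): window [3,6] length 4 -- new best
  Position 7 ('f'): repeat (last at 3), move window start to 4
  Position 7 ('f'): window [4,7] length 4
  Position 8 ('d'): repeat (last at 4), move window start to 5
  Position 8 ('d'): window [5,8] length 4
Longest substring with no repeats: "fdha" with length 4

4


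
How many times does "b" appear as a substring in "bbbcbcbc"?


Searching for "b" in "bbbcbcbc"
Scanning each position:
  Position 0: "b" => MATCH
  Position 1: "b" => MATCH
  Position 2: "b" => MATCH
  Position 3: "c" => no
  Position 4: "b" => MATCH
  Position 5: "c" => no
  Position 6: "b" => MATCH
  Position 7: "c" => no
Total occurrences: 5

5


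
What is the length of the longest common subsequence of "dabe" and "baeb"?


LCS of "dabe" and "baeb"
DP table:
           b    a    e    b
      0    0    0    0    0
  d   0    0    0    0    0
  a   0    0    1    1    1
  b   0    1    1    1    2
  e   0    1    1    2    2
LCS length = dp[4][4] = 2

2


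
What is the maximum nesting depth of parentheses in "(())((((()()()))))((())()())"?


Input: "(())((((()()()))))((())()())"
Tracking depth:
  Position 0 '(': depth becomes 1
  Position 1 '(': depth becomes 2
  Position 2 ')': depth becomes 1
  Position 3 ')': depth becomes 0
  Position 4 '(': depth becomes 1
  Position 5 '(': depth becomes 2
  Position 6 '(': depth becomes 3
  Position 7 '(': depth becomes 4
  Position 8 '(': depth becomes 5
  Position 9 ')': depth becomes 4
  Position 10 '(': depth becomes 5
  Position 11 ')': depth becomes 4
  Position 12 '(': depth becomes 5
  Position 13 ')': depth becomes 4
  Position 14 ')': depth becomes 3
  Position 15 ')': depth becomes 2
  Position 16 ')': depth becomes 1
  Position 17 ')': depth becomes 0
  Position 18 '(': depth becomes 1
  Position 19 '(': depth becomes 2
  Position 20 '(': depth becomes 3
  Position 21 ')': depth becomes 2
  Position 22 ')': depth becomes 1
  Position 23 '(': depth becomes 2
  Position 24 ')': depth becomes 1
  Position 25 '(': depth becomes 2
  Position 26 ')': depth becomes 1
  Position 27 ')': depth becomes 0
Maximum depth reached: 5

5


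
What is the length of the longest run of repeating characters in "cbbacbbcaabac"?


Input: "cbbacbbcaabac"
Scanning for longest run:
  Position 1 ('b'): new char, reset run to 1
  Position 2 ('b'): continues run of 'b', length=2
  Position 3 ('a'): new char, reset run to 1
  Position 4 ('c'): new char, reset run to 1
  Position 5 ('b'): new char, reset run to 1
  Position 6 ('b'): continues run of 'b', length=2
  Position 7 ('c'): new char, reset run to 1
  Position 8 ('a'): new char, reset run to 1
  Position 9 ('a'): continues run of 'a', length=2
  Position 10 ('b'): new char, reset run to 1
  Position 11 ('a'): new char, reset run to 1
  Position 12 ('c'): new char, reset run to 1
Longest run: 'b' with length 2

2


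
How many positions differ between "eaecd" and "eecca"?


Comparing "eaecd" and "eecca" position by position:
  Position 0: 'e' vs 'e' => same
  Position 1: 'a' vs 'e' => DIFFER
  Position 2: 'e' vs 'c' => DIFFER
  Position 3: 'c' vs 'c' => same
  Position 4: 'd' vs 'a' => DIFFER
Positions that differ: 3

3


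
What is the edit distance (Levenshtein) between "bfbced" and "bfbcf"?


Computing edit distance: "bfbced" -> "bfbcf"
DP table:
           b    f    b    c    f
      0    1    2    3    4    5
  b   1    0    1    2    3    4
  f   2    1    0    1    2    3
  b   3    2    1    0    1    2
  c   4    3    2    1    0    1
  e   5    4    3    2    1    1
  d   6    5    4    3    2    2
Edit distance = dp[6][5] = 2

2


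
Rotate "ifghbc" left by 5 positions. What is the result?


Input: "ifghbc", rotate left by 5
First 5 characters: "ifghb"
Remaining characters: "c"
Concatenate remaining + first: "c" + "ifghb" = "cifghb"

cifghb


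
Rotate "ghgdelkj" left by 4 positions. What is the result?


Input: "ghgdelkj", rotate left by 4
First 4 characters: "ghgd"
Remaining characters: "elkj"
Concatenate remaining + first: "elkj" + "ghgd" = "elkjghgd"

elkjghgd


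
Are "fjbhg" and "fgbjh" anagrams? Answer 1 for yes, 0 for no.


Strings: "fjbhg", "fgbjh"
Sorted first:  bfghj
Sorted second: bfghj
Sorted forms match => anagrams

1


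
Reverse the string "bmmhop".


Input: bmmhop
Reading characters right to left:
  Position 5: 'p'
  Position 4: 'o'
  Position 3: 'h'
  Position 2: 'm'
  Position 1: 'm'
  Position 0: 'b'
Reversed: pohmmb

pohmmb


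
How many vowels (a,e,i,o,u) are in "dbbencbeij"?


Input: dbbencbeij
Checking each character:
  'd' at position 0: consonant
  'b' at position 1: consonant
  'b' at position 2: consonant
  'e' at position 3: vowel (running total: 1)
  'n' at position 4: consonant
  'c' at position 5: consonant
  'b' at position 6: consonant
  'e' at position 7: vowel (running total: 2)
  'i' at position 8: vowel (running total: 3)
  'j' at position 9: consonant
Total vowels: 3

3


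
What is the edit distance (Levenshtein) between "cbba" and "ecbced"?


Computing edit distance: "cbba" -> "ecbced"
DP table:
           e    c    b    c    e    d
      0    1    2    3    4    5    6
  c   1    1    1    2    3    4    5
  b   2    2    2    1    2    3    4
  b   3    3    3    2    2    3    4
  a   4    4    4    3    3    3    4
Edit distance = dp[4][6] = 4

4


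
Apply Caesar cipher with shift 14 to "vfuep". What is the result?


Caesar cipher: shift "vfuep" by 14
  'v' (pos 21) + 14 = pos 9 = 'j'
  'f' (pos 5) + 14 = pos 19 = 't'
  'u' (pos 20) + 14 = pos 8 = 'i'
  'e' (pos 4) + 14 = pos 18 = 's'
  'p' (pos 15) + 14 = pos 3 = 'd'
Result: jtisd

jtisd


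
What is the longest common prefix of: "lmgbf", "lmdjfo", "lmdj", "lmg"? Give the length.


Words: lmgbf, lmdjfo, lmdj, lmg
  Position 0: all 'l' => match
  Position 1: all 'm' => match
  Position 2: ('g', 'd', 'd', 'g') => mismatch, stop
LCP = "lm" (length 2)

2


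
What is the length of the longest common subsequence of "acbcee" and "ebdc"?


LCS of "acbcee" and "ebdc"
DP table:
           e    b    d    c
      0    0    0    0    0
  a   0    0    0    0    0
  c   0    0    0    0    1
  b   0    0    1    1    1
  c   0    0    1    1    2
  e   0    1    1    1    2
  e   0    1    1    1    2
LCS length = dp[6][4] = 2

2


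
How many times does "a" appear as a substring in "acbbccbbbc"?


Searching for "a" in "acbbccbbbc"
Scanning each position:
  Position 0: "a" => MATCH
  Position 1: "c" => no
  Position 2: "b" => no
  Position 3: "b" => no
  Position 4: "c" => no
  Position 5: "c" => no
  Position 6: "b" => no
  Position 7: "b" => no
  Position 8: "b" => no
  Position 9: "c" => no
Total occurrences: 1

1


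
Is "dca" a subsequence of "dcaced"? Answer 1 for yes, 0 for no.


Check if "dca" is a subsequence of "dcaced"
Greedy scan:
  Position 0 ('d'): matches sub[0] = 'd'
  Position 1 ('c'): matches sub[1] = 'c'
  Position 2 ('a'): matches sub[2] = 'a'
  Position 3 ('c'): no match needed
  Position 4 ('e'): no match needed
  Position 5 ('d'): no match needed
All 3 characters matched => is a subsequence

1


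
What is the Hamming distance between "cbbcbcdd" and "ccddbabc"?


Comparing "cbbcbcdd" and "ccddbabc" position by position:
  Position 0: 'c' vs 'c' => same
  Position 1: 'b' vs 'c' => differ
  Position 2: 'b' vs 'd' => differ
  Position 3: 'c' vs 'd' => differ
  Position 4: 'b' vs 'b' => same
  Position 5: 'c' vs 'a' => differ
  Position 6: 'd' vs 'b' => differ
  Position 7: 'd' vs 'c' => differ
Total differences (Hamming distance): 6

6


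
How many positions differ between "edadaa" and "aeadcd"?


Comparing "edadaa" and "aeadcd" position by position:
  Position 0: 'e' vs 'a' => DIFFER
  Position 1: 'd' vs 'e' => DIFFER
  Position 2: 'a' vs 'a' => same
  Position 3: 'd' vs 'd' => same
  Position 4: 'a' vs 'c' => DIFFER
  Position 5: 'a' vs 'd' => DIFFER
Positions that differ: 4

4


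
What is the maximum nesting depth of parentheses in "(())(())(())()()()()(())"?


Input: "(())(())(())()()()()(())"
Tracking depth:
  Position 0 '(': depth becomes 1
  Position 1 '(': depth becomes 2
  Position 2 ')': depth becomes 1
  Position 3 ')': depth becomes 0
  Position 4 '(': depth becomes 1
  Position 5 '(': depth becomes 2
  Position 6 ')': depth becomes 1
  Position 7 ')': depth becomes 0
  Position 8 '(': depth becomes 1
  Position 9 '(': depth becomes 2
  Position 10 ')': depth becomes 1
  Position 11 ')': depth becomes 0
  Position 12 '(': depth becomes 1
  Position 13 ')': depth becomes 0
  Position 14 '(': depth becomes 1
  Position 15 ')': depth becomes 0
  Position 16 '(': depth becomes 1
  Position 17 ')': depth becomes 0
  Position 18 '(': depth becomes 1
  Position 19 ')': depth becomes 0
  Position 20 '(': depth becomes 1
  Position 21 '(': depth becomes 2
  Position 22 ')': depth becomes 1
  Position 23 ')': depth becomes 0
Maximum depth reached: 2

2


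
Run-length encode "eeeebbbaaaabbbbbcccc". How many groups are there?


Input: eeeebbbaaaabbbbbcccc
Scanning for consecutive runs:
  Group 1: 'e' x 4 (positions 0-3)
  Group 2: 'b' x 3 (positions 4-6)
  Group 3: 'a' x 4 (positions 7-10)
  Group 4: 'b' x 5 (positions 11-15)
  Group 5: 'c' x 4 (positions 16-19)
Total groups: 5

5


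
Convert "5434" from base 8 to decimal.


Input: "5434" in base 8
Positional expansion:
  Digit '5' (value 5) x 8^3 = 2560
  Digit '4' (value 4) x 8^2 = 256
  Digit '3' (value 3) x 8^1 = 24
  Digit '4' (value 4) x 8^0 = 4
Sum = 2844

2844


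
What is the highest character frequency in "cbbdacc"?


Input: cbbdacc
Character counts:
  'a': 1
  'b': 2
  'c': 3
  'd': 1
Maximum frequency: 3

3


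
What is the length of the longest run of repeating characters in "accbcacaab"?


Input: "accbcacaab"
Scanning for longest run:
  Position 1 ('c'): new char, reset run to 1
  Position 2 ('c'): continues run of 'c', length=2
  Position 3 ('b'): new char, reset run to 1
  Position 4 ('c'): new char, reset run to 1
  Position 5 ('a'): new char, reset run to 1
  Position 6 ('c'): new char, reset run to 1
  Position 7 ('a'): new char, reset run to 1
  Position 8 ('a'): continues run of 'a', length=2
  Position 9 ('b'): new char, reset run to 1
Longest run: 'c' with length 2

2
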